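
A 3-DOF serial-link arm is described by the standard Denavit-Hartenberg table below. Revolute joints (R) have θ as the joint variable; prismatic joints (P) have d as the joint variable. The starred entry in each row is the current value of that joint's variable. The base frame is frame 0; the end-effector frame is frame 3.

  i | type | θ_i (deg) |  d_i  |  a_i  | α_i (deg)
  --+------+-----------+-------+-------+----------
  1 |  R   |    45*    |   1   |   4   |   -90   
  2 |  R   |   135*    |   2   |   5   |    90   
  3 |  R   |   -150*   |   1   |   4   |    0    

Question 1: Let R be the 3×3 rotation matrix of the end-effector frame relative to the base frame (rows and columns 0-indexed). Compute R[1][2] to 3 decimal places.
0.500

End-effector z-axis (col 2 of R) = (0.5000,0.5000,-0.7071)
R[1][2] = 0.5000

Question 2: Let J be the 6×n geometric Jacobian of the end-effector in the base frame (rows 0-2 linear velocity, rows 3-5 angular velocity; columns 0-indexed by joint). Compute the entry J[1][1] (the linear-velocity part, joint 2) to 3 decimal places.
axis z_1 = (-0.7071,0.7071,0.0000); lever o_n−o_1 = (-0.2679,-0.2679,-1.7932)
cross product → J_v[:, 1] = (-1.2679,-1.2679,0.3789)
J_ω[:, 1] = z_1
entry J[1][1] = -1.2679

-1.268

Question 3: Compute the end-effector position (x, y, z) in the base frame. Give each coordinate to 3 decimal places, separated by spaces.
after link 1: o_1 = (2.8284, 2.8284, 1.0000)
after link 2: o_2 = (-1.0858, 1.7426, -2.5355)
after link 3: o_3 = (2.5605, 2.5605, -0.7932)

2.560 2.560 -0.793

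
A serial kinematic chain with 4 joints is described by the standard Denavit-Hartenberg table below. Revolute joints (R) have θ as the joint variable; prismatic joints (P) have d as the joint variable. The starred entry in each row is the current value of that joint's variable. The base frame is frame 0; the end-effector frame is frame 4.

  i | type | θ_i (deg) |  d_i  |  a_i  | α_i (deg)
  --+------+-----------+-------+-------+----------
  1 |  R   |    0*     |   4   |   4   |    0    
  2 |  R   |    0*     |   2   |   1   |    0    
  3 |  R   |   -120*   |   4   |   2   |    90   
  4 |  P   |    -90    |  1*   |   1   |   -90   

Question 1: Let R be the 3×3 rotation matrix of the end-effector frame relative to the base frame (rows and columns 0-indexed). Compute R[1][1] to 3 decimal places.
-0.500

End-effector y-axis (col 1 of R) = (0.8660,-0.5000,-0.0000)
R[1][1] = -0.5000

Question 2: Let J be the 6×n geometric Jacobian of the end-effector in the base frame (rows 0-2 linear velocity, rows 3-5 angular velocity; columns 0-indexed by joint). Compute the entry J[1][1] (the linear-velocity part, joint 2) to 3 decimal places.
-0.866

axis z_1 = (0.0000,0.0000,1.0000); lever o_n−o_1 = (-0.8660,-1.2321,5.0000)
cross product → J_v[:, 1] = (1.2321,-0.8660,0.0000)
J_ω[:, 1] = z_1
entry J[1][1] = -0.8660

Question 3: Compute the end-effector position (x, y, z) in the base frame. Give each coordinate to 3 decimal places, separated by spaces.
3.134 -1.232 9.000

after link 1: o_1 = (4.0000, 0.0000, 4.0000)
after link 2: o_2 = (5.0000, 0.0000, 6.0000)
after link 3: o_3 = (4.0000, -1.7321, 10.0000)
after link 4: o_4 = (3.1340, -1.2321, 9.0000)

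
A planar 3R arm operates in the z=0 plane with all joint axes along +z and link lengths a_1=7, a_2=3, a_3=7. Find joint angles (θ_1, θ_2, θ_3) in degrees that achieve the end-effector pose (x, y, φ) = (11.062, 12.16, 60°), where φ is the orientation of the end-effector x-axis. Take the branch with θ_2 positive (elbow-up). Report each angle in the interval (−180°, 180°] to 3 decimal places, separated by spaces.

29.995 30.016 -0.011

wrist centre = target − a_3·(cos φ, sin φ) = (7.5620, 6.0978)
cos θ_2 = (94.3673−7²−3²)/(2·7·3) = 0.8659; θ_2 = 30.0158° (elbow-up)
β = atan2(6.0978,7.5620) = 38.8819°; ψ = atan2(1.5007,9.5977) = 8.8870°
θ_1 = β − ψ = 29.9949°
θ_3 = φ − θ_1 − θ_2 = -0.0107° (wrapped to (-180°,180°])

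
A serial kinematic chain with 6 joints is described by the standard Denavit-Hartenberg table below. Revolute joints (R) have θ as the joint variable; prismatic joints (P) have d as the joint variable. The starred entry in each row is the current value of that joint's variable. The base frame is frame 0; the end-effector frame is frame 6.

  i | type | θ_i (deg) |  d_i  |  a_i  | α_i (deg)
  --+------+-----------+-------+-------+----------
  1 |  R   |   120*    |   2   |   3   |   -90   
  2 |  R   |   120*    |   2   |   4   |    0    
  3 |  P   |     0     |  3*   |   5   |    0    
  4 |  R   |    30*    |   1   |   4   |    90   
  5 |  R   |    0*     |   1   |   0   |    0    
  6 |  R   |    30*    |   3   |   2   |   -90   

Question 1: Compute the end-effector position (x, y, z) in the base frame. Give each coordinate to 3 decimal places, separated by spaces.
after link 1: o_1 = (-1.5000, 2.5981, 2.0000)
after link 2: o_2 = (-2.2321, -0.1340, -1.4641)
after link 3: o_3 = (-3.5801, -3.7990, -5.7942)
after link 4: o_4 = (-2.7141, -7.2990, -7.7942)
after link 5: o_5 = (-2.9641, -6.8660, -8.6603)
after link 6: o_6 = (-3.8301, -7.3660, -12.1244)

-3.830 -7.366 -12.124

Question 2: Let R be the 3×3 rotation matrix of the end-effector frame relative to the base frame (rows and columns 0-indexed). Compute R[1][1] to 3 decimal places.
-0.433

End-effector y-axis (col 1 of R) = (0.2500,-0.4330,0.8660)
R[1][1] = -0.4330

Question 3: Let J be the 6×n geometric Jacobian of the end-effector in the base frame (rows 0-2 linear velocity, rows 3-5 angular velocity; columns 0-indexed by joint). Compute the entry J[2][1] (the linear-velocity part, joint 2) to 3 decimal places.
7.464

axis z_1 = (-0.8660,-0.5000,0.0000); lever o_n−o_1 = (-2.3301,-9.9641,-14.1244)
cross product → J_v[:, 1] = (7.0622,-12.2321,7.4641)
J_ω[:, 1] = z_1
entry J[2][1] = 7.4641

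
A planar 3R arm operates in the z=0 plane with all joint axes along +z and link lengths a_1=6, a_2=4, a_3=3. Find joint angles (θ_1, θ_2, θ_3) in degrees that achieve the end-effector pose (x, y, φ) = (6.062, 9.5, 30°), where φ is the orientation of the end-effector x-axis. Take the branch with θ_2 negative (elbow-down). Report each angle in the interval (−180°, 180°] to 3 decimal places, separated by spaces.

wrist centre = target − a_3·(cos φ, sin φ) = (3.4639, 8.0000)
cos θ_2 = (75.9988−6²−4²)/(2·6·4) = 0.5000; θ_2 = -60.0017° (elbow-down)
β = atan2(8.0000,3.4639) = 66.5878°; ψ = atan2(-3.4642,7.9999) = -23.4139°
θ_1 = β − ψ = 90.0017°
θ_3 = φ − θ_1 − θ_2 = -0.0000° (wrapped to (-180°,180°])

90.002 -60.002 -0.000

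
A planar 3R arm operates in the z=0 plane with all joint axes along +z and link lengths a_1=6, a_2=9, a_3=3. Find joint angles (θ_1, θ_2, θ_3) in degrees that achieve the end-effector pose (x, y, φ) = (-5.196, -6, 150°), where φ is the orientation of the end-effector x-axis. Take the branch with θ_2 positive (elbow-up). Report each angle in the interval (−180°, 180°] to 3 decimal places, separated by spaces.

171.787 120.000 -141.788

wrist centre = target − a_3·(cos φ, sin φ) = (-2.5979, -7.5000)
cos θ_2 = (62.9992−6²−9²)/(2·6·9) = -0.5000; θ_2 = 120.0005° (elbow-up)
β = atan2(-7.5000,-2.5979) = -109.1056°; ψ = atan2(7.7942,1.4999) = 79.1070°
θ_1 = β − ψ = -188.2126°
θ_3 = φ − θ_1 − θ_2 = -141.7879° (wrapped to (-180°,180°])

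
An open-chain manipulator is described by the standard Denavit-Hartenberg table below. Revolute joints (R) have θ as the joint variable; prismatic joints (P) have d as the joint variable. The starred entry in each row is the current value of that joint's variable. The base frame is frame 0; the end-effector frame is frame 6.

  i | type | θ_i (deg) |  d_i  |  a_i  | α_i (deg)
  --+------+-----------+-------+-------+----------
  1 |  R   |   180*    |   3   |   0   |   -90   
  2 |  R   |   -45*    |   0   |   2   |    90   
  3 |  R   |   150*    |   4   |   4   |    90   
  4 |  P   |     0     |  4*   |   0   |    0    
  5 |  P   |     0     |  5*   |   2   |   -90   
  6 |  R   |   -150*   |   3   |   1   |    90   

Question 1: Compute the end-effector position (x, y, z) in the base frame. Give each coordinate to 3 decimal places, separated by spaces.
3.321 -10.794 9.579

after link 1: o_1 = (0.0000, 0.0000, 3.0000)
after link 2: o_2 = (-1.4142, 0.0000, 4.4142)
after link 3: o_3 = (3.8637, -2.0000, 4.7932)
after link 4: o_4 = (2.4495, -5.4641, 6.2074)
after link 5: o_5 = (1.9065, -10.7942, 6.7504)
after link 6: o_6 = (3.3207, -10.7942, 9.5788)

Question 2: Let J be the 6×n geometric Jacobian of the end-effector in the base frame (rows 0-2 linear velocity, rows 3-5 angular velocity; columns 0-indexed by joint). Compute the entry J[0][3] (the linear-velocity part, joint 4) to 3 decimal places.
prismatic axis z_3 = (-0.3536,-0.8660,0.3536)
J_v[:, 3] = z_3; J_ω[:, 3] = (0,0,0)
entry J[0][3] = -0.3536

-0.354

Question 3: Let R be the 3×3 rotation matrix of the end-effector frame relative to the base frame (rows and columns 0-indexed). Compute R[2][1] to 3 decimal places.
0.707

End-effector y-axis (col 1 of R) = (0.7071,-0.0000,0.7071)
R[2][1] = 0.7071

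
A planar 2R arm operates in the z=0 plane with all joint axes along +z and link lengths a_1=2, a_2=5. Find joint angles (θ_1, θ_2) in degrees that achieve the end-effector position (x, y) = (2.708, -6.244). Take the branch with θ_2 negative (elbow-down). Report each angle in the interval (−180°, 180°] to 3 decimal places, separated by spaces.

cos θ_2 = (46.3208−2²−5²)/(2·2·5) = 0.8660; θ_2 = -29.9983° (elbow-down)
β = atan2(-6.2440,2.7080) = -66.5538°; ψ = atan2(-2.4999,6.3302) = -21.5497°
θ_1 = β − ψ = -45.0041°

-45.004 -29.998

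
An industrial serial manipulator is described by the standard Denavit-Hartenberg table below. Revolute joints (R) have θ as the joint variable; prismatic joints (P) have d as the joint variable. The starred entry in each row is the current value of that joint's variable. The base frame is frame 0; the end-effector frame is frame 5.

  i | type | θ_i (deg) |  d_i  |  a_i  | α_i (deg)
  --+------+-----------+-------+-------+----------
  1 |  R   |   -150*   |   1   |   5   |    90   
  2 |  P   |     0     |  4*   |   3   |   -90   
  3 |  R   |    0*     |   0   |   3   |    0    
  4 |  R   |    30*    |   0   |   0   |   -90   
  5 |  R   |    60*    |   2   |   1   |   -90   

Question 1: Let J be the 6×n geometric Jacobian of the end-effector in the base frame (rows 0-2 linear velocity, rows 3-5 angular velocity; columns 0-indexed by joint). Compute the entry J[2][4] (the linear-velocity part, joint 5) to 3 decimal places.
axis z_4 = (0.8660,-0.5000,0.0000); lever o_n−o_4 = (1.4821,-1.4330,-0.8660)
cross product → J_v[:, 4] = (0.4330,0.7500,-0.5000)
J_ω[:, 4] = z_4
entry J[2][4] = -0.5000

-0.500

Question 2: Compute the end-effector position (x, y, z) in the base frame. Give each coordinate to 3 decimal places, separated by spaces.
-10.044 -3.469 0.134

after link 1: o_1 = (-4.3301, -2.5000, 1.0000)
after link 2: o_2 = (-8.9282, -0.5359, 1.0000)
after link 3: o_3 = (-11.5263, -2.0359, 1.0000)
after link 4: o_4 = (-11.5263, -2.0359, 1.0000)
after link 5: o_5 = (-10.0442, -3.4689, 0.1340)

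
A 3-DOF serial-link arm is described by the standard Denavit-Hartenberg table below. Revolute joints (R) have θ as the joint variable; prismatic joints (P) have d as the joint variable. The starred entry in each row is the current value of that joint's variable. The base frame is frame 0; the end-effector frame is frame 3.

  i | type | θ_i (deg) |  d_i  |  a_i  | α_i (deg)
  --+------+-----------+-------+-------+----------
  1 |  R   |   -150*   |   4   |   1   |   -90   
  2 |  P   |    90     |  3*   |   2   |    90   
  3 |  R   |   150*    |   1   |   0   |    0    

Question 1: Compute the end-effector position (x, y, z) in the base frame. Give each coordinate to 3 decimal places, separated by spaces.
after link 1: o_1 = (-0.8660, -0.5000, 4.0000)
after link 2: o_2 = (0.6340, -3.0981, 2.0000)
after link 3: o_3 = (-0.2321, -3.5981, 2.0000)

-0.232 -3.598 2.000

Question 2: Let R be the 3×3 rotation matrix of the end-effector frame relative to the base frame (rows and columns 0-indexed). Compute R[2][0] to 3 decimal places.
End-effector x-axis (col 0 of R) = (0.2500,-0.4330,0.8660)
R[2][0] = 0.8660

0.866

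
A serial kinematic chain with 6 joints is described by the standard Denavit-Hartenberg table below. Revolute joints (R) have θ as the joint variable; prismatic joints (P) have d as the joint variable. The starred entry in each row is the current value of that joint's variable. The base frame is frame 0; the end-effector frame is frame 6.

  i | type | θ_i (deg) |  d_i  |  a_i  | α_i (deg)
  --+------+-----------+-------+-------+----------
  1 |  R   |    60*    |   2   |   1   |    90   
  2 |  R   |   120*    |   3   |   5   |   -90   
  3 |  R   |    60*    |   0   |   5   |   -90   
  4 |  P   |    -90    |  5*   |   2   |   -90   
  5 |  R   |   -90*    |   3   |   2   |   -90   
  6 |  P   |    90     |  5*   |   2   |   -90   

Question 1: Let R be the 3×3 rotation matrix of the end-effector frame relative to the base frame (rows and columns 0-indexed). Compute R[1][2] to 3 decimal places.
-0.625

End-effector z-axis (col 2 of R) = (0.2165,-0.6250,0.7500)
R[1][2] = -0.6250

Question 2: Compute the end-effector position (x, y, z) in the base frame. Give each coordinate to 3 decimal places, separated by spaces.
-7.949 -2.375 0.178

after link 1: o_1 = (0.5000, 0.8660, 2.0000)
after link 2: o_2 = (1.8481, -2.7990, 6.3301)
after link 3: o_3 = (-2.5269, -1.7165, 8.4952)
after link 4: o_4 = (-4.4755, -0.0915, 3.7452)
after link 5: o_5 = (-7.5335, 1.8080, 3.5442)
after link 6: o_6 = (-7.9486, -2.3750, 0.1782)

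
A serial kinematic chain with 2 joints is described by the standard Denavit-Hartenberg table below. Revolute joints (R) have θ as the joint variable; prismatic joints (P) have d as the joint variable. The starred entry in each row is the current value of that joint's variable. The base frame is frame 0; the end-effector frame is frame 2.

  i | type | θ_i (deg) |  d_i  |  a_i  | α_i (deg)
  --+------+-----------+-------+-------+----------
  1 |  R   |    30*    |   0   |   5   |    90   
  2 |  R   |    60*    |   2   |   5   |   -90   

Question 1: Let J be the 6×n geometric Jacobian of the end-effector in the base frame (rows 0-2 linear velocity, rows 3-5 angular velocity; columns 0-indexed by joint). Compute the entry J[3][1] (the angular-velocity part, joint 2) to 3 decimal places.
axis z_1 = (0.5000,-0.8660,0.0000); lever o_n−o_1 = (3.1651,-0.4821,4.3301)
cross product → J_v[:, 1] = (-3.7500,-2.1651,2.5000)
J_ω[:, 1] = z_1
entry J[3][1] = 0.5000

0.500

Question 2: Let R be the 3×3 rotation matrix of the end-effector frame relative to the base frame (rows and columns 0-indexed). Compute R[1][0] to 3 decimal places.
End-effector x-axis (col 0 of R) = (0.4330,0.2500,0.8660)
R[1][0] = 0.2500

0.250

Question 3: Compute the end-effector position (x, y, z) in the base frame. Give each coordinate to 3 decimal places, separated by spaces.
7.495 2.018 4.330

after link 1: o_1 = (4.3301, 2.5000, 0.0000)
after link 2: o_2 = (7.4952, 2.0179, 4.3301)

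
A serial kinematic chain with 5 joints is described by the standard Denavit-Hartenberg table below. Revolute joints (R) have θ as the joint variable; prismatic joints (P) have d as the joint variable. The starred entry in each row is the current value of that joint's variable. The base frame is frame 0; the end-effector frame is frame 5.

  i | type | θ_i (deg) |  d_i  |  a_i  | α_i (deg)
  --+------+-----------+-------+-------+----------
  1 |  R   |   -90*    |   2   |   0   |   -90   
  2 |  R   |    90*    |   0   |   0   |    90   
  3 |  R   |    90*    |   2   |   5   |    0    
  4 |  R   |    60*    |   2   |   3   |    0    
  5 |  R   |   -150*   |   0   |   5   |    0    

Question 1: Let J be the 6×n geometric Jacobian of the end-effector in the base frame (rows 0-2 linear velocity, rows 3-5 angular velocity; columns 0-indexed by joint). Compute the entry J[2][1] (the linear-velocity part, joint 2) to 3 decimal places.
-4.000

axis z_1 = (1.0000,0.0000,0.0000); lever o_n−o_1 = (6.5000,-4.0000,-2.4019)
cross product → J_v[:, 1] = (0.0000,2.4019,-4.0000)
J_ω[:, 1] = z_1
entry J[2][1] = -4.0000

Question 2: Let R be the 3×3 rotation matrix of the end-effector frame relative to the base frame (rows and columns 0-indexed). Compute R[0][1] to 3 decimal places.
End-effector y-axis (col 1 of R) = (1.0000,0.0000,-0.0000)
R[0][1] = 1.0000

1.000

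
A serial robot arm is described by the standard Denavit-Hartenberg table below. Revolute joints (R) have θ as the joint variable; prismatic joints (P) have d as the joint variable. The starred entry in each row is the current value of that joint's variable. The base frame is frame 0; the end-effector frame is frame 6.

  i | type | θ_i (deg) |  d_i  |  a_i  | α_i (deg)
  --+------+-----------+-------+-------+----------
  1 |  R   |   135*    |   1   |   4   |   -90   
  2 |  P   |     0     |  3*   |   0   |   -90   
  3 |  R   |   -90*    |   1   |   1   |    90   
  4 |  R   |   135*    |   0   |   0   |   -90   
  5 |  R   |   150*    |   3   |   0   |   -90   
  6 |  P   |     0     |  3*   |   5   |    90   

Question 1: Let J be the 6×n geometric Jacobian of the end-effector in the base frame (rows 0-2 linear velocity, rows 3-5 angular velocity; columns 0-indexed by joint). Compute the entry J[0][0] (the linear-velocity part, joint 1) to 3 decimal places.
axis z_0 = ẑ; lever o_n−o_0 = (-7.0026,-1.4844,6.2438)
cross product → J_v[:, 0] = (1.4844,-7.0026,0.0000)
J_ω[:, 0] = z_0
entry J[0][0] = 1.4844

1.484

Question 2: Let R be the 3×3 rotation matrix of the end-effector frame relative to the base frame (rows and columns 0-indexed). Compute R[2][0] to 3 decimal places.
0.612

End-effector x-axis (col 0 of R) = (-0.7866,-0.0795,0.6124)
R[2][0] = 0.6124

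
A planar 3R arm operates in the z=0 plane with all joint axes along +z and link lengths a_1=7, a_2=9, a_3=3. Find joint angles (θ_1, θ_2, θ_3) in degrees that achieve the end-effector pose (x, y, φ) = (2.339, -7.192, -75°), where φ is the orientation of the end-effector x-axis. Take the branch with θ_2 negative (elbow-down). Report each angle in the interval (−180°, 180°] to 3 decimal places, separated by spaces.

wrist centre = target − a_3·(cos φ, sin φ) = (1.5625, -4.2942)
cos θ_2 = (20.8819−7²−9²)/(2·7·9) = -0.8660; θ_2 = -149.9990° (elbow-down)
β = atan2(-4.2942,1.5625) = -70.0050°; ψ = atan2(-4.5001,-0.7942) = -100.0081°
θ_1 = β − ψ = 30.0031°
θ_3 = φ − θ_1 − θ_2 = 44.9959° (wrapped to (-180°,180°])

30.003 -149.999 44.996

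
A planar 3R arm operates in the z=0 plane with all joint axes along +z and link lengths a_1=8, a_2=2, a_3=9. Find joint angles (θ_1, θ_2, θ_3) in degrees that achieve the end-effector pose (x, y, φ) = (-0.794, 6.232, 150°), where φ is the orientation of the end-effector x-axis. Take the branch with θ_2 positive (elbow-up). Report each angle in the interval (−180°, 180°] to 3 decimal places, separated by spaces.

wrist centre = target − a_3·(cos φ, sin φ) = (7.0002, 1.7320)
cos θ_2 = (52.0030−8²−2²)/(2·8·2) = -0.4999; θ_2 = 119.9937° (elbow-up)
β = atan2(1.7320,7.0002) = 13.8971°; ψ = atan2(1.7322,7.0002) = 13.8984°
θ_1 = β − ψ = -0.0013°
θ_3 = φ − θ_1 − θ_2 = 30.0076° (wrapped to (-180°,180°])

-0.001 119.994 30.008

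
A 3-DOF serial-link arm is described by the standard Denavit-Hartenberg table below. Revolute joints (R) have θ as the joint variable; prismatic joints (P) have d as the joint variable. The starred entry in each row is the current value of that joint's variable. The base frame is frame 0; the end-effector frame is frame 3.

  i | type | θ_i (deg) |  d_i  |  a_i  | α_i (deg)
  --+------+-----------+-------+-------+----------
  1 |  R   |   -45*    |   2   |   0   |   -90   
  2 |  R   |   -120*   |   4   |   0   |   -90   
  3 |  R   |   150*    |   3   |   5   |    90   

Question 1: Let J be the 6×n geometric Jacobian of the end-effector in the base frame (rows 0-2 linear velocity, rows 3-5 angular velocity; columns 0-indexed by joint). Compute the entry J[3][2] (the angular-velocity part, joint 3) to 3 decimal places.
0.612

axis z_2 = (0.6124,-0.6124,0.5000); lever o_n−o_2 = (1.6003,-5.1358,-2.2500)
cross product → J_v[:, 2] = (3.9457,2.1780,-2.1651)
J_ω[:, 2] = z_2
entry J[3][2] = 0.6124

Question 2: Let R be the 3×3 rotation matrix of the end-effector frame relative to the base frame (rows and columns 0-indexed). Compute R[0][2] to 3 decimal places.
End-effector z-axis (col 2 of R) = (-0.7891,-0.4356,0.4330)
R[0][2] = -0.7891

-0.789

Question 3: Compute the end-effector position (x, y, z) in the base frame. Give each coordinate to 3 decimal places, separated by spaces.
4.429 -2.307 -0.250

after link 1: o_1 = (0.0000, 0.0000, 2.0000)
after link 2: o_2 = (2.8284, 2.8284, 2.0000)
after link 3: o_3 = (4.4287, -2.3074, -0.2500)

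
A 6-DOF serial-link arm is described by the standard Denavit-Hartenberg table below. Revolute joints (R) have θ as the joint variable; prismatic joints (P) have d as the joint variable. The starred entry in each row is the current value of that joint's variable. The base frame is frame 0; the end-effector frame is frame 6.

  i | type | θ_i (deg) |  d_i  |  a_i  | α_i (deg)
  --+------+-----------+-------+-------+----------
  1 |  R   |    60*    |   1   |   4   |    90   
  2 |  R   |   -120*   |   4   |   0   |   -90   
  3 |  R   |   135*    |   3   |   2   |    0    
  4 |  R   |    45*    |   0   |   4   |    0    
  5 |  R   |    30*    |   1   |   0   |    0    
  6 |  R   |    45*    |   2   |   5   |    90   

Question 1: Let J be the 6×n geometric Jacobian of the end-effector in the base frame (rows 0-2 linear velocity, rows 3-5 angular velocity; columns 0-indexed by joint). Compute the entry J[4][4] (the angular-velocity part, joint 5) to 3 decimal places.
0.750

axis z_4 = (0.4330,0.7500,-0.5000); lever o_n−o_4 = (5.8051,0.3955,-0.3793)
cross product → J_v[:, 4] = (-0.0867,-2.7383,-4.1826)
J_ω[:, 4] = z_4
entry J[4][4] = 0.7500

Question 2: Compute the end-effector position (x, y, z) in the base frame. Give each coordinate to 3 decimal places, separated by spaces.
12.697 7.161 3.810

after link 1: o_1 = (2.0000, 3.4641, 1.0000)
after link 2: o_2 = (5.4641, 1.4641, 1.0000)
after link 3: o_3 = (5.8919, 5.0336, 0.7247)
after link 4: o_4 = (6.8919, 6.7656, 4.1888)
after link 5: o_5 = (7.3250, 7.5156, 3.6888)
after link 6: o_6 = (12.6971, 7.1612, 3.8096)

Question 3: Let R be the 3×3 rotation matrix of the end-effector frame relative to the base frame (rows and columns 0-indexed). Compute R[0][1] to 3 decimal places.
0.433

End-effector y-axis (col 1 of R) = (0.4330,0.7500,-0.5000)
R[0][1] = 0.4330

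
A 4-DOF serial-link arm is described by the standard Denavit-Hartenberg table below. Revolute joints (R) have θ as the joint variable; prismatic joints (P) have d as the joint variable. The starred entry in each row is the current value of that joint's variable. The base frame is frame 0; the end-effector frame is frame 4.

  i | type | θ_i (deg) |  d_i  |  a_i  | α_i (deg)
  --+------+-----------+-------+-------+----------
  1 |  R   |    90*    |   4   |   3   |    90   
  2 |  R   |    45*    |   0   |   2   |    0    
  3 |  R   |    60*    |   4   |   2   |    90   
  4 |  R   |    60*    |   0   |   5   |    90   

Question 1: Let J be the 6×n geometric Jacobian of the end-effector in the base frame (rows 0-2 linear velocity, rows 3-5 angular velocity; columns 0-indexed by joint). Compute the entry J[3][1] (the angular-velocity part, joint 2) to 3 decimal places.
axis z_1 = (1.0000,-0.0000,0.0000); lever o_n−o_1 = (8.3301,0.2495,5.7609)
cross product → J_v[:, 1] = (-0.0000,-5.7609,0.2495)
J_ω[:, 1] = z_1
entry J[3][1] = 1.0000

1.000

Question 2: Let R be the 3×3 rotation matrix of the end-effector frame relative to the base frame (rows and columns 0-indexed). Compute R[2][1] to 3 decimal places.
0.259

End-effector y-axis (col 1 of R) = (0.0000,0.9659,0.2588)
R[2][1] = 0.2588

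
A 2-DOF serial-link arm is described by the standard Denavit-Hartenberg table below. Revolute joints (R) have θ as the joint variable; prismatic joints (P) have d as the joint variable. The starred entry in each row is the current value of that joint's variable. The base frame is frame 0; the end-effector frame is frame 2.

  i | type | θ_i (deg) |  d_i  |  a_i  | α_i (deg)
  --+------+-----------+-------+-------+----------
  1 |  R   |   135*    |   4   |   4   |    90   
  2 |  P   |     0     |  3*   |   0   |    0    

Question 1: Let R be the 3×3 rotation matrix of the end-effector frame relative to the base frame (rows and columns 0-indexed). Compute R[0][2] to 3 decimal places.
End-effector z-axis (col 2 of R) = (0.7071,0.7071,0.0000)
R[0][2] = 0.7071

0.707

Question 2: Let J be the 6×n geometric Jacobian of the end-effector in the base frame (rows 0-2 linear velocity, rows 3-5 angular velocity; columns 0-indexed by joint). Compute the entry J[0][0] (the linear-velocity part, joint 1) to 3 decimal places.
axis z_0 = ẑ; lever o_n−o_0 = (-0.7071,4.9497,4.0000)
cross product → J_v[:, 0] = (-4.9497,-0.7071,0.0000)
J_ω[:, 0] = z_0
entry J[0][0] = -4.9497

-4.950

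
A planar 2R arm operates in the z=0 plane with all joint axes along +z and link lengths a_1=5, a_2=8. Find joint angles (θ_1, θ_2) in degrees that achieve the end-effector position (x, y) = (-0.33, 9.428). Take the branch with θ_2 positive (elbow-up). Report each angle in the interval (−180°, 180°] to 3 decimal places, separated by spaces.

cos θ_2 = (88.9961−5²−8²)/(2·5·8) = -0.0000; θ_2 = 90.0028° (elbow-up)
β = atan2(9.4280,-0.3300) = 92.0047°; ψ = atan2(8.0000,4.9996) = 57.9966°
θ_1 = β − ψ = 34.0080°

34.008 90.003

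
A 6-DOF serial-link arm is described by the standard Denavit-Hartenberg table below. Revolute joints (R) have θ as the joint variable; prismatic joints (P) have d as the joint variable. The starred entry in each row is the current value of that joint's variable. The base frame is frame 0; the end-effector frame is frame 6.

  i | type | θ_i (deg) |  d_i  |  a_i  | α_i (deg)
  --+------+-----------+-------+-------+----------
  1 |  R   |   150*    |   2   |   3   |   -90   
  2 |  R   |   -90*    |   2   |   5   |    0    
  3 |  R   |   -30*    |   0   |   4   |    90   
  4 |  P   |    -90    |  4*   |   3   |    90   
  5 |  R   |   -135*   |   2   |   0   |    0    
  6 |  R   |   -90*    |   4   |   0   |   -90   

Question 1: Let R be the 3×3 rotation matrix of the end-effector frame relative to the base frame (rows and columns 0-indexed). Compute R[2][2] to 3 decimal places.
0.354

End-effector z-axis (col 2 of R) = (-0.8839,-0.3062,0.3536)
R[2][2] = 0.3536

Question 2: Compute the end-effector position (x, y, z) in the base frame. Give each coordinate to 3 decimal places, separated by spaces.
0.036 1.134 3.268

after link 1: o_1 = (-2.5981, 1.5000, 2.0000)
after link 2: o_2 = (-3.5981, -0.2321, 7.0000)
after link 3: o_3 = (-1.8660, -1.2321, 10.4641)
after link 4: o_4 = (2.6340, -0.3660, 8.4641)
after link 5: o_5 = (1.7679, 0.1340, 6.7321)
after link 6: o_6 = (0.0359, 1.1340, 3.2679)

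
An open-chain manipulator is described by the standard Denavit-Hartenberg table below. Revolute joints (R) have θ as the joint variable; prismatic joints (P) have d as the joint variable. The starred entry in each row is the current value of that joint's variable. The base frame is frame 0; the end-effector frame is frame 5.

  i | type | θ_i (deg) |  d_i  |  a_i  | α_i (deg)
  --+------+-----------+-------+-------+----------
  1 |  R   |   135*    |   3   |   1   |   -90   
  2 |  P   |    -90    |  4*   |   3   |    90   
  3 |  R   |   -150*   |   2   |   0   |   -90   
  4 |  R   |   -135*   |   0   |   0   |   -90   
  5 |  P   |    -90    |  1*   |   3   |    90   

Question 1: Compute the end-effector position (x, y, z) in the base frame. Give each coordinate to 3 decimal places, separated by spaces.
after link 1: o_1 = (-0.7071, 0.7071, 3.0000)
after link 2: o_2 = (-3.5355, -2.1213, 6.0000)
after link 3: o_3 = (-2.1213, -3.5355, 6.0000)
after link 4: o_4 = (-2.1213, -3.5355, 6.0000)
after link 5: o_5 = (0.4658, -1.9484, 6.8876)

0.466 -1.948 6.888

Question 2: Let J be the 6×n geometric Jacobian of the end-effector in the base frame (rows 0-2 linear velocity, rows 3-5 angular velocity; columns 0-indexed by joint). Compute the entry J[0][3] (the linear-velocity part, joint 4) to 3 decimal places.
-0.250

axis z_3 = (0.6124,0.6124,0.5000); lever o_n−o_3 = (2.5871,1.5871,0.8876)
cross product → J_v[:, 3] = (-0.2500,0.7500,-0.6124)
J_ω[:, 3] = z_3
entry J[0][3] = -0.2500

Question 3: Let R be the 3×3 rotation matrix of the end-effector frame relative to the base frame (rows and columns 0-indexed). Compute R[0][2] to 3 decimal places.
End-effector z-axis (col 2 of R) = (-0.2500,0.7500,-0.6124)
R[0][2] = -0.2500

-0.250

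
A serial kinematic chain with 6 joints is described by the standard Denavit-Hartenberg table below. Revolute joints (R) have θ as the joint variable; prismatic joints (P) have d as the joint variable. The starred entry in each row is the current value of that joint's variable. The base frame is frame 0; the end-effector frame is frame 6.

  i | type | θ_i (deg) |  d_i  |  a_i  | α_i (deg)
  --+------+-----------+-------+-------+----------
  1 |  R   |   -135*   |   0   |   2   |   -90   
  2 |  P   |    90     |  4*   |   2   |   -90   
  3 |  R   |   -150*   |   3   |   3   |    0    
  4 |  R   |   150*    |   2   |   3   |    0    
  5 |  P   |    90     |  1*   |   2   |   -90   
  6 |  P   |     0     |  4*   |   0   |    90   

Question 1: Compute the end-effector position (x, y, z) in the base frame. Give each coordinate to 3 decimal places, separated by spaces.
5.303 0.354 1.598

after link 1: o_1 = (-1.4142, -1.4142, 0.0000)
after link 2: o_2 = (1.4142, -4.2426, -2.0000)
after link 3: o_3 = (4.5962, -3.1820, 0.5981)
after link 4: o_4 = (6.0104, -1.7678, -2.4019)
after link 5: o_5 = (5.3033, 0.3536, -2.4019)
after link 6: o_6 = (5.3033, 0.3536, 1.5981)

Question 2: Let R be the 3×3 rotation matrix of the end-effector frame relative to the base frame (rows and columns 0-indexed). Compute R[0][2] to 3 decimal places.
0.707

End-effector z-axis (col 2 of R) = (0.7071,0.7071,-0.0000)
R[0][2] = 0.7071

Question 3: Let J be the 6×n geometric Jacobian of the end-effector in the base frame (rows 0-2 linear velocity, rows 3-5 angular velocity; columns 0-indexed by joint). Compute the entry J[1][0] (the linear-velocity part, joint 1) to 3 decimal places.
axis z_0 = ẑ; lever o_n−o_0 = (5.3033,0.3536,1.5981)
cross product → J_v[:, 0] = (-0.3536,5.3033,0.0000)
J_ω[:, 0] = z_0
entry J[1][0] = 5.3033

5.303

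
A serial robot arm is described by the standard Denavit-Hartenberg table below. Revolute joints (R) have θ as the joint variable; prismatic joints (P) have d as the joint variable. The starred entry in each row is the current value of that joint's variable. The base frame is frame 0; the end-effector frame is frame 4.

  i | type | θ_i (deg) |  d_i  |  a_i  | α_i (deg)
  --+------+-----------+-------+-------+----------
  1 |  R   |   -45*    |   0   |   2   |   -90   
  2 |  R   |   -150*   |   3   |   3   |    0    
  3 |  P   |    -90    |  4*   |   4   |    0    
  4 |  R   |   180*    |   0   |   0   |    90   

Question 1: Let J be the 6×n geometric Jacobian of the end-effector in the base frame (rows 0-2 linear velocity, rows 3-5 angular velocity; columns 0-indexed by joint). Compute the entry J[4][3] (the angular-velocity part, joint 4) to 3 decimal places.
0.707

axis z_3 = (0.7071,0.7071,0.0000); lever o_n−o_3 = (0.0000,0.0000,0.0000)
cross product → J_v[:, 3] = (0.0000,0.0000,0.0000)
J_ω[:, 3] = z_3
entry J[4][3] = 0.7071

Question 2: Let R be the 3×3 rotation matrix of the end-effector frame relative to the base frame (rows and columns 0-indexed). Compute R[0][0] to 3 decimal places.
End-effector x-axis (col 0 of R) = (0.3536,-0.3536,0.8660)
R[0][0] = 0.3536

0.354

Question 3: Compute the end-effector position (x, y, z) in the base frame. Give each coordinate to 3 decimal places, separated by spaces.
3.113 6.787 -1.964

after link 1: o_1 = (1.4142, -1.4142, 0.0000)
after link 2: o_2 = (1.6984, 2.5442, 1.5000)
after link 3: o_3 = (3.1126, 6.7869, -1.9641)
after link 4: o_4 = (3.1126, 6.7869, -1.9641)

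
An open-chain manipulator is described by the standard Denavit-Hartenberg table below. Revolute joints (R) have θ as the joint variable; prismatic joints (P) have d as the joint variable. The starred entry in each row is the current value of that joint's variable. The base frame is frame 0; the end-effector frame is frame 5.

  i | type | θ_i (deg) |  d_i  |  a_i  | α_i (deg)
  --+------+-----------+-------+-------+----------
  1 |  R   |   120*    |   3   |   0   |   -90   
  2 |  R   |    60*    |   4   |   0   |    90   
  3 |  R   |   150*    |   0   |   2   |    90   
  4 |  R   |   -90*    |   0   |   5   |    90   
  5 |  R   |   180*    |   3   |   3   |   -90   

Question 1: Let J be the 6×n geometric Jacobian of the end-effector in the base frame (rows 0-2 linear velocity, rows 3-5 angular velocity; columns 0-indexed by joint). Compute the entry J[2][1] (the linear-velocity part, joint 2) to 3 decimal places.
1.299

axis z_1 = (-0.8660,-0.5000,0.0000); lever o_n−o_1 = (-2.3816,-2.8750,-1.7500)
cross product → J_v[:, 1] = (0.8750,-1.5155,1.2990)
J_ω[:, 1] = z_1
entry J[2][1] = 1.2990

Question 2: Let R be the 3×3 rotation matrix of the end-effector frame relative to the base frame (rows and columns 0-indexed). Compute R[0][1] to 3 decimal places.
End-effector y-axis (col 1 of R) = (-0.2165,-0.6250,0.7500)
R[0][1] = -0.2165

-0.217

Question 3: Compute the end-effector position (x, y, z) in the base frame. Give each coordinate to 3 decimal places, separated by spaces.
after link 1: o_1 = (0.0000, 0.0000, 3.0000)
after link 2: o_2 = (-3.4641, -2.0000, 3.0000)
after link 3: o_3 = (-3.8971, -3.2500, 4.5000)
after link 4: o_4 = (-1.7321, -7.0000, 2.0000)
after link 5: o_5 = (-2.3816, -2.8750, 1.2500)

-2.382 -2.875 1.250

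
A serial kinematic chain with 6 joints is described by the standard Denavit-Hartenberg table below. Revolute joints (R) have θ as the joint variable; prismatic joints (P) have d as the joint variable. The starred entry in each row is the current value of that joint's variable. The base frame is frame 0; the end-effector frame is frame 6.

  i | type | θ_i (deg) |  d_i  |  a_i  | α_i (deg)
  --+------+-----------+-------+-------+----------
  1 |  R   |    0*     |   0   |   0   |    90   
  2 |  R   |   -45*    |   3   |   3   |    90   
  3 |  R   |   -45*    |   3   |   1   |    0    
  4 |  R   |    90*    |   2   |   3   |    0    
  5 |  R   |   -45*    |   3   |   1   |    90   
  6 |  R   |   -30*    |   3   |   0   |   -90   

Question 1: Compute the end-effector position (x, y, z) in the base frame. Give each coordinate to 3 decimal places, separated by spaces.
-0.828 -1.414 -10.485

after link 1: o_1 = (0.0000, 0.0000, 0.0000)
after link 2: o_2 = (2.1213, -3.0000, -2.1213)
after link 3: o_3 = (0.5000, -2.2929, -4.7426)
after link 4: o_4 = (0.5858, -4.4142, -7.6569)
after link 5: o_5 = (-0.8284, -4.4142, -10.4853)
after link 6: o_6 = (-0.8284, -1.4142, -10.4853)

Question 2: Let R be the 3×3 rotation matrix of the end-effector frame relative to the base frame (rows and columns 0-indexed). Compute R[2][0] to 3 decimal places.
-0.259

End-effector x-axis (col 0 of R) = (0.9659,-0.0000,-0.2588)
R[2][0] = -0.2588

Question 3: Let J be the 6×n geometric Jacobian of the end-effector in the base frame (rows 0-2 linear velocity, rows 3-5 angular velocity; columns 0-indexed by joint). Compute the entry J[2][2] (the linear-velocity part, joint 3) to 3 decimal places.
-1.121

axis z_2 = (-0.7071,-0.0000,-0.7071); lever o_n−o_2 = (-2.9497,1.5858,-8.3640)
cross product → J_v[:, 2] = (1.1213,-3.8284,-1.1213)
J_ω[:, 2] = z_2
entry J[2][2] = -1.1213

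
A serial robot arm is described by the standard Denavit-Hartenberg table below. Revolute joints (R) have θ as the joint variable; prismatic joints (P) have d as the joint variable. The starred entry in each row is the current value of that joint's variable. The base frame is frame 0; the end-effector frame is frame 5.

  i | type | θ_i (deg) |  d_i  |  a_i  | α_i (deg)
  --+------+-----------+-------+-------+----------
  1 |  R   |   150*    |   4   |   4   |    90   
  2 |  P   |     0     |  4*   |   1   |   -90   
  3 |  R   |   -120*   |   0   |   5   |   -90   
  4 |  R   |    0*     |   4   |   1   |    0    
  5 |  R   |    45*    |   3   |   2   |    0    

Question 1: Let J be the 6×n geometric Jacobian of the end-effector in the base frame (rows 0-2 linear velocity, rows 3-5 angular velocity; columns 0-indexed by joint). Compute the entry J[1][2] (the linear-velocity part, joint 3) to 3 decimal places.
axis z_2 = (0.0000,0.0000,1.0000); lever o_n−o_2 = (2.9209,9.7693,-1.4142)
cross product → J_v[:, 2] = (-9.7693,2.9209,0.0000)
J_ω[:, 2] = z_2
entry J[1][2] = 2.9209

2.921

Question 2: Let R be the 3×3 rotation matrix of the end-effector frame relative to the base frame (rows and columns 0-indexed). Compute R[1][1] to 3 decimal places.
-0.354

End-effector y-axis (col 1 of R) = (-0.6124,-0.3536,-0.7071)
R[1][1] = -0.3536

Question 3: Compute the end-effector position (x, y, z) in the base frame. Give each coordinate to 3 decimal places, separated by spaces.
after link 1: o_1 = (-3.4641, 2.0000, 4.0000)
after link 2: o_2 = (-2.3301, 5.9641, 4.0000)
after link 3: o_3 = (2.0000, 8.4641, 4.0000)
after link 4: o_4 = (0.8660, 12.4282, 4.0000)
after link 5: o_5 = (0.5908, 15.7334, 2.5858)

0.591 15.733 2.586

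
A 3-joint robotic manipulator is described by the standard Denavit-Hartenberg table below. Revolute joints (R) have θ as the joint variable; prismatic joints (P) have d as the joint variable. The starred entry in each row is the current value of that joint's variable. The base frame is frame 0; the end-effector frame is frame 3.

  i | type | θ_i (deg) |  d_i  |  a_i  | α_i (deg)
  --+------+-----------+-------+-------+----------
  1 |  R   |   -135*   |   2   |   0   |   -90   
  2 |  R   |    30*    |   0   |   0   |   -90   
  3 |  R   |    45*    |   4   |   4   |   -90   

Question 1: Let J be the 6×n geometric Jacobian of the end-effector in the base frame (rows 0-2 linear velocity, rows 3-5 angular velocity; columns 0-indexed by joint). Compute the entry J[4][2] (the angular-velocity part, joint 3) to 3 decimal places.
0.354

axis z_2 = (0.3536,0.3536,-0.8660); lever o_n−o_2 = (-2.3178,1.6822,-4.8783)
cross product → J_v[:, 2] = (-0.2679,3.7321,1.4142)
J_ω[:, 2] = z_2
entry J[4][2] = 0.3536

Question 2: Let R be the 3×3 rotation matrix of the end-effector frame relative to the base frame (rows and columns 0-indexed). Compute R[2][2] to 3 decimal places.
0.354

End-effector z-axis (col 2 of R) = (-0.0670,0.9330,0.3536)
R[2][2] = 0.3536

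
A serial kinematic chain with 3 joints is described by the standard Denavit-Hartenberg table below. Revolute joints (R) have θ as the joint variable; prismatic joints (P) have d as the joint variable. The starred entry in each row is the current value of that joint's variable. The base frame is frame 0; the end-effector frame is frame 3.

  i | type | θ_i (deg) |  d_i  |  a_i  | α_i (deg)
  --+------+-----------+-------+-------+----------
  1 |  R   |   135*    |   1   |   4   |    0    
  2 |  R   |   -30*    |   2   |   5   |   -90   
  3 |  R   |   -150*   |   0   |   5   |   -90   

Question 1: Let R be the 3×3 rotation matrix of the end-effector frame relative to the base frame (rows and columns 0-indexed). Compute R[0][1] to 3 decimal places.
End-effector y-axis (col 1 of R) = (0.9659,0.2588,-0.0000)
R[0][1] = 0.9659

0.966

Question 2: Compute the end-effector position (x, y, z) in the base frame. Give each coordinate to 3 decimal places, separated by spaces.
after link 1: o_1 = (-2.8284, 2.8284, 1.0000)
after link 2: o_2 = (-4.1225, 7.6581, 3.0000)
after link 3: o_3 = (-3.0018, 3.4755, 5.5000)

-3.002 3.475 5.500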